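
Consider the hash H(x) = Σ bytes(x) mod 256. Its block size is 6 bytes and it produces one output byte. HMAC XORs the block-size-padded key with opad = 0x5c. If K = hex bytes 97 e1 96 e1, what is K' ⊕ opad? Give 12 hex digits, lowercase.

Key hex bytes 97 e1 96 e1 is 4 bytes ≤ B = 6; zero-pad to 6 bytes: K' = 97 e1 96 e1 00 00.
XOR each byte with 0x5c: 97⊕5c=cb, e1⊕5c=bd, 96⊕5c=ca, e1⊕5c=bd, 00⊕5c=5c, 00⊕5c=5c.

cbbdcabd5c5c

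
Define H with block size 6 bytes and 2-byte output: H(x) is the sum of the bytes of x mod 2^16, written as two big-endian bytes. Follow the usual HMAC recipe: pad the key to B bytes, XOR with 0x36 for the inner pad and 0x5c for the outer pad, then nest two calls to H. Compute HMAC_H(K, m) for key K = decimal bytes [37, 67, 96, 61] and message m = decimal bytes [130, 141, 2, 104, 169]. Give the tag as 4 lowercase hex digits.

0267

Key decimal bytes [37, 67, 96, 61] = 25 43 60 3d is 4 bytes ≤ B = 6; zero-pad to 6 bytes: K' = 25 43 60 3d 00 00.
K' ⊕ ipad = 13 75 56 0b 36 36.  K' ⊕ opad = 79 1f 3c 61 5c 5c.
Inner input = (K'⊕ipad) ∥ m = 13 75 56 0b 36 36 ∥ 82 8d 02 68 a9.
Inner hash: sum = 19+117+86+11+54+54+130+141+2+104+169 = 887 → 03 77.
Outer input = (K'⊕opad) ∥ inner = 79 1f 3c 61 5c 5c ∥ 03 77.
Outer hash (tag): sum = 121+31+60+97+92+92+3+119 = 615 → 02 67.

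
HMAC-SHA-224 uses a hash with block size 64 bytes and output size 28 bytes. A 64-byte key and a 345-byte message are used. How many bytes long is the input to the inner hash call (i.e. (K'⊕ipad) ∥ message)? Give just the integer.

Key is 64 ≤ 64 bytes, zero-padded: |K'| = 64.
Inner input = (K'⊕ipad) ∥ m → 64 + 345 = 409 bytes.

409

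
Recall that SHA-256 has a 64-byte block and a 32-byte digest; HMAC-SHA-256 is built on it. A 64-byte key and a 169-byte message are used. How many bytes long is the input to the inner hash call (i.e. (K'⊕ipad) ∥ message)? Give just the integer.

233

Key is 64 ≤ 64 bytes, zero-padded: |K'| = 64.
Inner input = (K'⊕ipad) ∥ m → 64 + 169 = 233 bytes.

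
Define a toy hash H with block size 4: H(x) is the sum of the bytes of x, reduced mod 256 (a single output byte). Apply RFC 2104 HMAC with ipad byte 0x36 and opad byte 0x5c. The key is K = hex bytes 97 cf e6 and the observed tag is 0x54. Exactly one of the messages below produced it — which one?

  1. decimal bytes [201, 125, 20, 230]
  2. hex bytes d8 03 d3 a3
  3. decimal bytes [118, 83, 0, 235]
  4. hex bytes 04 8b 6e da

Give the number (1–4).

Key hex bytes 97 cf e6 is 3 bytes ≤ B = 4; zero-pad to 4 bytes: K' = 97 cf e6 00.
K' ⊕ ipad = a1 f9 d0 36; K' ⊕ opad = cb 93 ba 5c.
m1: inner = H(a1 f9 d0 36 c9 7d 14 e6) = e0; tag = H(cb 93 ba 5c e0) = 54 ← matches
m2: inner = H(a1 f9 d0 36 d8 03 d3 a3) = f1; tag = H(cb 93 ba 5c f1) = 65
m3: inner = H(a1 f9 d0 36 76 53 00 eb) = 54; tag = H(cb 93 ba 5c 54) = c8
m4: inner = H(a1 f9 d0 36 04 8b 6e da) = 77; tag = H(cb 93 ba 5c 77) = eb

1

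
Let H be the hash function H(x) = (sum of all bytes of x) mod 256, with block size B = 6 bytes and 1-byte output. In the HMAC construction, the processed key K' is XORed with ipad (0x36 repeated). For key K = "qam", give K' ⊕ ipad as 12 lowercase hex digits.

Key "qam" = 71 61 6d is 3 bytes ≤ B = 6; zero-pad to 6 bytes: K' = 71 61 6d 00 00 00.
XOR each byte with 0x36: 71⊕36=47, 61⊕36=57, 6d⊕36=5b, 00⊕36=36, 00⊕36=36, 00⊕36=36.

47575b363636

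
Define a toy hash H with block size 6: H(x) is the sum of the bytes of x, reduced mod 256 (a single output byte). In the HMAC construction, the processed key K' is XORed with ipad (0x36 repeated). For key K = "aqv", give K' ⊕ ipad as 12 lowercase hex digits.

574740363636

Key "aqv" = 61 71 76 is 3 bytes ≤ B = 6; zero-pad to 6 bytes: K' = 61 71 76 00 00 00.
XOR each byte with 0x36: 61⊕36=57, 71⊕36=47, 76⊕36=40, 00⊕36=36, 00⊕36=36, 00⊕36=36.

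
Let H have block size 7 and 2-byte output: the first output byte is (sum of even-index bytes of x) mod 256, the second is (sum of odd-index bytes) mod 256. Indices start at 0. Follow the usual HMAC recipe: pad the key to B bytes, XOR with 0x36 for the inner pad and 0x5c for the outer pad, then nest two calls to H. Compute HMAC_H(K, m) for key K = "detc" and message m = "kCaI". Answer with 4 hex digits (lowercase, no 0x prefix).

Key "detc" = 64 65 74 63 is 4 bytes ≤ B = 7; zero-pad to 7 bytes: K' = 64 65 74 63 00 00 00.
K' ⊕ ipad = 52 53 42 55 36 36 36.  K' ⊕ opad = 38 39 28 3f 5c 5c 5c.
Inner input = (K'⊕ipad) ∥ m = 52 53 42 55 36 36 36 ∥ 6b 43 61 49.
Inner hash: even-index sum = 396 mod 256 = 140; odd-index sum = 426 mod 256 = 170 → 8c aa.
Outer input = (K'⊕opad) ∥ inner = 38 39 28 3f 5c 5c 5c ∥ 8c aa.
Outer hash (tag): even-index sum = 450 mod 256 = 194; odd-index sum = 352 mod 256 = 96 → c2 60.

c260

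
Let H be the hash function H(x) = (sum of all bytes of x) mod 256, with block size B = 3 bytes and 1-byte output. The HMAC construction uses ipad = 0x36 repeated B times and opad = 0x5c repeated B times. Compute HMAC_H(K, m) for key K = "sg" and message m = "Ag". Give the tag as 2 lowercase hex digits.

3a

Key "sg" = 73 67 is 2 bytes ≤ B = 3; zero-pad to 3 bytes: K' = 73 67 00.
K' ⊕ ipad = 45 51 36.  K' ⊕ opad = 2f 3b 5c.
Inner input = (K'⊕ipad) ∥ m = 45 51 36 ∥ 41 67.
Inner hash: sum = 69+81+54+65+103 = 372; mod 256 = 116 → 74.
Outer input = (K'⊕opad) ∥ inner = 2f 3b 5c ∥ 74.
Outer hash (tag): sum = 47+59+92+116 = 314; mod 256 = 58 → 3a.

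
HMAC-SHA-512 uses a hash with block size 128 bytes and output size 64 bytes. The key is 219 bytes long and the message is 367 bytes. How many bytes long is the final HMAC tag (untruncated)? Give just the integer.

64

The tag is one SHA-512 digest: 64 bytes.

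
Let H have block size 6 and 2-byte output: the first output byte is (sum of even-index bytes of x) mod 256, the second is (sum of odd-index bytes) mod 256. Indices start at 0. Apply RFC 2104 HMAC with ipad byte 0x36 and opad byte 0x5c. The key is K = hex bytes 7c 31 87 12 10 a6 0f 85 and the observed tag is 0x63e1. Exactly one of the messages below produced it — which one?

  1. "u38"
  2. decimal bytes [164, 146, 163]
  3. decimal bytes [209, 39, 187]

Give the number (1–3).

Key hex bytes 7c 31 87 12 10 a6 0f 85 is 8 bytes > B = 6, so hash it first: H(key) = 22 6e, then zero-pad to 6 bytes: K' = 22 6e 00 00 00 00.
K' ⊕ ipad = 14 58 36 36 36 36; K' ⊕ opad = 7e 32 5c 5c 5c 5c.
m1: inner = H(14 58 36 36 36 36 75 33 38) = 2d f7; tag = H(7e 32 5c 5c 5c 5c 2d f7) = 63e1 ← matches
m2: inner = H(14 58 36 36 36 36 a4 92 a3) = c7 56; tag = H(7e 32 5c 5c 5c 5c c7 56) = fd40
m3: inner = H(14 58 36 36 36 36 d1 27 bb) = 0c eb; tag = H(7e 32 5c 5c 5c 5c 0c eb) = 42d5

1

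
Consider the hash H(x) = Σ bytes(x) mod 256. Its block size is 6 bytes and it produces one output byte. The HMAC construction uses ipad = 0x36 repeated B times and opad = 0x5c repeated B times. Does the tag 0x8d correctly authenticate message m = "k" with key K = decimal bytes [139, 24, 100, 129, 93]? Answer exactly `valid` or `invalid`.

valid

Key decimal bytes [139, 24, 100, 129, 93] = 8b 18 64 81 5d is 5 bytes ≤ B = 6; zero-pad to 6 bytes: K' = 8b 18 64 81 5d 00.
K' ⊕ ipad = bd 2e 52 b7 6b 36; K' ⊕ opad = d7 44 38 dd 01 5c.
Inner hash: sum = 189+46+82+183+107+54+107 = 768; mod 256 = 0 → 00.
Outer hash (recomputed tag): sum = 215+68+56+221+1+92+0 = 653; mod 256 = 141 → 8d.
Recomputed tag = 8d; claimed = 8d → match.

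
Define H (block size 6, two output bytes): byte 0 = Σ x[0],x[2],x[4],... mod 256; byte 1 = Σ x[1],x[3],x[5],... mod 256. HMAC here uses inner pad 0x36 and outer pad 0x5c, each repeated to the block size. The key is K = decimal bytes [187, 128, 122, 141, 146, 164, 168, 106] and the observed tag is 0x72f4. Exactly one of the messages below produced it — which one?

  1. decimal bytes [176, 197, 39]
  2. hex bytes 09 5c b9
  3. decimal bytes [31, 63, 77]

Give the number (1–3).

Key decimal bytes [187, 128, 122, 141, 146, 164, 168, 106] = bb 80 7a 8d 92 a4 a8 6a is 8 bytes > B = 6, so hash it first: H(key) = 6f 1b, then zero-pad to 6 bytes: K' = 6f 1b 00 00 00 00.
K' ⊕ ipad = 59 2d 36 36 36 36; K' ⊕ opad = 33 47 5c 5c 5c 5c.
m1: inner = H(59 2d 36 36 36 36 b0 c5 27) = 9c 5e; tag = H(33 47 5c 5c 5c 5c 9c 5e) = 875d
m2: inner = H(59 2d 36 36 36 36 09 5c b9) = 87 f5; tag = H(33 47 5c 5c 5c 5c 87 f5) = 72f4 ← matches
m3: inner = H(59 2d 36 36 36 36 1f 3f 4d) = 31 d8; tag = H(33 47 5c 5c 5c 5c 31 d8) = 1cd7

2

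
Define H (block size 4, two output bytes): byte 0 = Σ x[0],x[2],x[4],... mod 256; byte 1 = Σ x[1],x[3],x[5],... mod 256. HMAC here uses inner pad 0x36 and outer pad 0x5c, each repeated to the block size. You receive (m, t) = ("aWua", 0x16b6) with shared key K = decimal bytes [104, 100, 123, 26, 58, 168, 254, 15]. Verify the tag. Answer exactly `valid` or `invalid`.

invalid

Key decimal bytes [104, 100, 123, 26, 58, 168, 254, 15] = 68 64 7b 1a 3a a8 fe 0f is 8 bytes > B = 4, so hash it first: H(key) = 1b 35, then zero-pad to 4 bytes: K' = 1b 35 00 00.
K' ⊕ ipad = 2d 03 36 36; K' ⊕ opad = 47 69 5c 5c.
Inner hash: even-index sum = 313 mod 256 = 57; odd-index sum = 241 mod 256 = 241 → 39 f1.
Outer hash (recomputed tag): even-index sum = 220 mod 256 = 220; odd-index sum = 438 mod 256 = 182 → dc b6.
Recomputed tag = dcb6; claimed = 16b6 → mismatch.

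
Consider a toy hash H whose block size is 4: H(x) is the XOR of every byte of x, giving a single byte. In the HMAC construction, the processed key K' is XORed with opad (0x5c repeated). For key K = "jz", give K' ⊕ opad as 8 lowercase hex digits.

36265c5c

Key "jz" = 6a 7a is 2 bytes ≤ B = 4; zero-pad to 4 bytes: K' = 6a 7a 00 00.
XOR each byte with 0x5c: 6a⊕5c=36, 7a⊕5c=26, 00⊕5c=5c, 00⊕5c=5c.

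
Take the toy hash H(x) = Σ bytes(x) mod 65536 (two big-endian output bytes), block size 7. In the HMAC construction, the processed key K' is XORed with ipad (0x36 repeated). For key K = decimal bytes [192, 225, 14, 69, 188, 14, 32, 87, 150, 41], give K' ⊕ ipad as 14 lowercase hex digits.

Key decimal bytes [192, 225, 14, 69, 188, 14, 32, 87, 150, 41] = c0 e1 0e 45 bc 0e 20 57 96 29 is 10 bytes > B = 7, so hash it first: H(key) = 03 f4, then zero-pad to 7 bytes: K' = 03 f4 00 00 00 00 00.
XOR each byte with 0x36: 03⊕36=35, f4⊕36=c2, 00⊕36=36, 00⊕36=36, 00⊕36=36, 00⊕36=36, 00⊕36=36.

35c23636363636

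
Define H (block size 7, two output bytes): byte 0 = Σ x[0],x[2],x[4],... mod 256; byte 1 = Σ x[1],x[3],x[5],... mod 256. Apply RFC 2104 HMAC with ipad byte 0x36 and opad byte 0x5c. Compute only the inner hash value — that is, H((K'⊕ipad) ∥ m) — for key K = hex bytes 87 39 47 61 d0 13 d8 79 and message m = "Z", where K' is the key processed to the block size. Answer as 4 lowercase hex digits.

Key hex bytes 87 39 47 61 d0 13 d8 79 is 8 bytes > B = 7, so hash it first: H(key) = 76 26, then zero-pad to 7 bytes: K' = 76 26 00 00 00 00 00.
K' ⊕ ipad = 40 10 36 36 36 36 36.
Inner input = 40 10 36 36 36 36 36 ∥ 5a.
Inner hash: even-index sum = 226 mod 256 = 226; odd-index sum = 214 mod 256 = 214 → e2 d6.

e2d6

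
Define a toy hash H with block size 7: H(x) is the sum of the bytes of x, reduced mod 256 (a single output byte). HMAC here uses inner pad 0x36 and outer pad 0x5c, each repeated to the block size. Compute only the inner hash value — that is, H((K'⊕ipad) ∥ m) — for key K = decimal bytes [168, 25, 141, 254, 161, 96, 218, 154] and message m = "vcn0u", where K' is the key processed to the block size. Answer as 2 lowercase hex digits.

27

Key decimal bytes [168, 25, 141, 254, 161, 96, 218, 154] = a8 19 8d fe a1 60 da 9a is 8 bytes > B = 7, so hash it first: H(key) = c1, then zero-pad to 7 bytes: K' = c1 00 00 00 00 00 00.
K' ⊕ ipad = f7 36 36 36 36 36 36.
Inner input = f7 36 36 36 36 36 36 ∥ 76 63 6e 30 75.
Inner hash: sum = 247+54+54+54+54+54+54+118+99+110+48+117 = 1063; mod 256 = 39 → 27.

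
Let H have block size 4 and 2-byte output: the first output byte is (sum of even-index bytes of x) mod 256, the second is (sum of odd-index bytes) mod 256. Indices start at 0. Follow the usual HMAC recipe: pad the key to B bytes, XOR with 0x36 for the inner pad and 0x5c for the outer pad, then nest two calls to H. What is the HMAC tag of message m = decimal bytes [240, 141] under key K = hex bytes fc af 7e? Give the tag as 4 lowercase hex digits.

Key hex bytes fc af 7e is 3 bytes ≤ B = 4; zero-pad to 4 bytes: K' = fc af 7e 00.
K' ⊕ ipad = ca 99 48 36.  K' ⊕ opad = a0 f3 22 5c.
Inner input = (K'⊕ipad) ∥ m = ca 99 48 36 ∥ f0 8d.
Inner hash: even-index sum = 514 mod 256 = 2; odd-index sum = 348 mod 256 = 92 → 02 5c.
Outer input = (K'⊕opad) ∥ inner = a0 f3 22 5c ∥ 02 5c.
Outer hash (tag): even-index sum = 196 mod 256 = 196; odd-index sum = 427 mod 256 = 171 → c4 ab.

c4ab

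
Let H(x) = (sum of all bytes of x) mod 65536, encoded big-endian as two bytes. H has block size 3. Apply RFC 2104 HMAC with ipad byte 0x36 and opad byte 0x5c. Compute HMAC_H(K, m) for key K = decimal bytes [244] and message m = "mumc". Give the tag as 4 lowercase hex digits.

0242

Key decimal bytes [244] = f4 is 1 byte ≤ B = 3; zero-pad to 3 bytes: K' = f4 00 00.
K' ⊕ ipad = c2 36 36.  K' ⊕ opad = a8 5c 5c.
Inner input = (K'⊕ipad) ∥ m = c2 36 36 ∥ 6d 75 6d 63.
Inner hash: sum = 194+54+54+109+117+109+99 = 736 → 02 e0.
Outer input = (K'⊕opad) ∥ inner = a8 5c 5c ∥ 02 e0.
Outer hash (tag): sum = 168+92+92+2+224 = 578 → 02 42.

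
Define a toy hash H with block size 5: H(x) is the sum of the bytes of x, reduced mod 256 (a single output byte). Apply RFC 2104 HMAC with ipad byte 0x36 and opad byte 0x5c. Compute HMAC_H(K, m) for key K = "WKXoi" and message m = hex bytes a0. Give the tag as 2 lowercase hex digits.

Key "WKXoi" = 57 4b 58 6f 69 is exactly B = 5 bytes: K' = 57 4b 58 6f 69.
K' ⊕ ipad = 61 7d 6e 59 5f.  K' ⊕ opad = 0b 17 04 33 35.
Inner input = (K'⊕ipad) ∥ m = 61 7d 6e 59 5f ∥ a0.
Inner hash: sum = 97+125+110+89+95+160 = 676; mod 256 = 164 → a4.
Outer input = (K'⊕opad) ∥ inner = 0b 17 04 33 35 ∥ a4.
Outer hash (tag): sum = 11+23+4+51+53+164 = 306; mod 256 = 50 → 32.

32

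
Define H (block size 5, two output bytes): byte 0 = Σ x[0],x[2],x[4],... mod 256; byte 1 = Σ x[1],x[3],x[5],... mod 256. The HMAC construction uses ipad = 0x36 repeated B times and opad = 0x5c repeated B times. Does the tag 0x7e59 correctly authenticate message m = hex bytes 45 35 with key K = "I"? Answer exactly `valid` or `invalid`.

Key "I" = 49 is 1 byte ≤ B = 5; zero-pad to 5 bytes: K' = 49 00 00 00 00.
K' ⊕ ipad = 7f 36 36 36 36; K' ⊕ opad = 15 5c 5c 5c 5c.
Inner hash: even-index sum = 288 mod 256 = 32; odd-index sum = 177 mod 256 = 177 → 20 b1.
Outer hash (recomputed tag): even-index sum = 382 mod 256 = 126; odd-index sum = 216 mod 256 = 216 → 7e d8.
Recomputed tag = 7ed8; claimed = 7e59 → mismatch.

invalid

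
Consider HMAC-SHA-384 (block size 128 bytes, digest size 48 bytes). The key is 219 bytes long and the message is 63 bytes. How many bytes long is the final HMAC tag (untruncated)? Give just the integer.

The tag is one SHA-384 digest: 48 bytes.

48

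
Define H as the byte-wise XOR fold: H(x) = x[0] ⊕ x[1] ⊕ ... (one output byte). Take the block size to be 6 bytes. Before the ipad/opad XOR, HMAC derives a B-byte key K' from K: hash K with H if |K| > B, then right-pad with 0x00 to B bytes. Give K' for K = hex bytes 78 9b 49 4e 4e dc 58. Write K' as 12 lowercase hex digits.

2e0000000000

|K| = 7 > B = 6, so first hash the key.
H(K): XOR 78⊕9b⊕49⊕4e⊕4e⊕dc⊕58 = 2e.
Zero-pad H(K) = 2e to 6 bytes: K' = 2e 00 00 00 00 00.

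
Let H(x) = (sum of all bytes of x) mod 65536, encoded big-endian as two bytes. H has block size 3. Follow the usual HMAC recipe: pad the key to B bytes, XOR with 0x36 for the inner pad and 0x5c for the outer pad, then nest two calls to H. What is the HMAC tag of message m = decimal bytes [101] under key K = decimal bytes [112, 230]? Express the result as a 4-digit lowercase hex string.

01f4

Key decimal bytes [112, 230] = 70 e6 is 2 bytes ≤ B = 3; zero-pad to 3 bytes: K' = 70 e6 00.
K' ⊕ ipad = 46 d0 36.  K' ⊕ opad = 2c ba 5c.
Inner input = (K'⊕ipad) ∥ m = 46 d0 36 ∥ 65.
Inner hash: sum = 70+208+54+101 = 433 → 01 b1.
Outer input = (K'⊕opad) ∥ inner = 2c ba 5c ∥ 01 b1.
Outer hash (tag): sum = 44+186+92+1+177 = 500 → 01 f4.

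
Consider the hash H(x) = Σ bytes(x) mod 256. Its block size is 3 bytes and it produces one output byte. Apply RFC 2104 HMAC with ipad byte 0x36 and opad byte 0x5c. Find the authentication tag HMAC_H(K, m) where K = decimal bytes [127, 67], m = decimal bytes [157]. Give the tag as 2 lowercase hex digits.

2f

Key decimal bytes [127, 67] = 7f 43 is 2 bytes ≤ B = 3; zero-pad to 3 bytes: K' = 7f 43 00.
K' ⊕ ipad = 49 75 36.  K' ⊕ opad = 23 1f 5c.
Inner input = (K'⊕ipad) ∥ m = 49 75 36 ∥ 9d.
Inner hash: sum = 73+117+54+157 = 401; mod 256 = 145 → 91.
Outer input = (K'⊕opad) ∥ inner = 23 1f 5c ∥ 91.
Outer hash (tag): sum = 35+31+92+145 = 303; mod 256 = 47 → 2f.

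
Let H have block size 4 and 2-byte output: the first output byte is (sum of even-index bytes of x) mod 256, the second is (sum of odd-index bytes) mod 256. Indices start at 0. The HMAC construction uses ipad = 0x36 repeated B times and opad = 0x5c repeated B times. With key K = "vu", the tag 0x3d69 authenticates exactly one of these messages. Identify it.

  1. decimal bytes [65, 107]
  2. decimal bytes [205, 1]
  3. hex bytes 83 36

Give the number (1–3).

Key "vu" = 76 75 is 2 bytes ≤ B = 4; zero-pad to 4 bytes: K' = 76 75 00 00.
K' ⊕ ipad = 40 43 36 36; K' ⊕ opad = 2a 29 5c 5c.
m1: inner = H(40 43 36 36 41 6b) = b7 e4; tag = H(2a 29 5c 5c b7 e4) = 3d69 ← matches
m2: inner = H(40 43 36 36 cd 01) = 43 7a; tag = H(2a 29 5c 5c 43 7a) = c9ff
m3: inner = H(40 43 36 36 83 36) = f9 af; tag = H(2a 29 5c 5c f9 af) = 7f34

1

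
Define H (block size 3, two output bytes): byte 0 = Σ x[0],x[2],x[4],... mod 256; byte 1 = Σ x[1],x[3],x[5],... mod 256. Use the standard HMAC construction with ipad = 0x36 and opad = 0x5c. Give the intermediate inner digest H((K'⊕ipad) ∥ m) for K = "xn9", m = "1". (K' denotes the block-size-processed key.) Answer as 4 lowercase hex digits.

5d89

Key "xn9" = 78 6e 39 is exactly B = 3 bytes: K' = 78 6e 39.
K' ⊕ ipad = 4e 58 0f.
Inner input = 4e 58 0f ∥ 31.
Inner hash: even-index sum = 93 mod 256 = 93; odd-index sum = 137 mod 256 = 137 → 5d 89.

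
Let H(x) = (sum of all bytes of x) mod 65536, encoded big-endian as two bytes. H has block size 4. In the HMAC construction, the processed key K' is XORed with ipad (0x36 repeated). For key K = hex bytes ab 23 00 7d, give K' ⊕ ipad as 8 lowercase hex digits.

Key hex bytes ab 23 00 7d is exactly B = 4 bytes: K' = ab 23 00 7d.
XOR each byte with 0x36: ab⊕36=9d, 23⊕36=15, 00⊕36=36, 7d⊕36=4b.

9d15364b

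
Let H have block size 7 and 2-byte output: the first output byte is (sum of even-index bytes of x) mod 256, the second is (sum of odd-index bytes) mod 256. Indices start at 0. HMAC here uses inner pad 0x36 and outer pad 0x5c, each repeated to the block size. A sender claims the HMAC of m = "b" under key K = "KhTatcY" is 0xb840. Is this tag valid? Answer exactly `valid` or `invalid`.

Key "KhTatcY" = 4b 68 54 61 74 63 59 is exactly B = 7 bytes: K' = 4b 68 54 61 74 63 59.
K' ⊕ ipad = 7d 5e 62 57 42 55 6f; K' ⊕ opad = 17 34 08 3d 28 3f 05.
Inner hash: even-index sum = 400 mod 256 = 144; odd-index sum = 364 mod 256 = 108 → 90 6c.
Outer hash (recomputed tag): even-index sum = 184 mod 256 = 184; odd-index sum = 320 mod 256 = 64 → b8 40.
Recomputed tag = b840; claimed = b840 → match.

valid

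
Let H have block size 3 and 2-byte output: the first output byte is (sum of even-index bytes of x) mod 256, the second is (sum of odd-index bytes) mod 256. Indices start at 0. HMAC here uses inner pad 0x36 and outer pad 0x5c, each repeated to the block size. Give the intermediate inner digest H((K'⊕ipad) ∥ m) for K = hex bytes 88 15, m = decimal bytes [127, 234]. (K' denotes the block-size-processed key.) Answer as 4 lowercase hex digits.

dea2

Key hex bytes 88 15 is 2 bytes ≤ B = 3; zero-pad to 3 bytes: K' = 88 15 00.
K' ⊕ ipad = be 23 36.
Inner input = be 23 36 ∥ 7f ea.
Inner hash: even-index sum = 478 mod 256 = 222; odd-index sum = 162 mod 256 = 162 → de a2.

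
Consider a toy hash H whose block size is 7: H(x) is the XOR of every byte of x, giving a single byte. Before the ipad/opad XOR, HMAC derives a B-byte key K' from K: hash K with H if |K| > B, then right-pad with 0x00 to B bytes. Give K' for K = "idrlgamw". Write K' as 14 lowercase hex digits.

0f000000000000

|K| = 8 > B = 7, so first hash the key.
H(K): XOR 69⊕64⊕72⊕6c⊕67⊕61⊕6d⊕77 = 0f.
Zero-pad H(K) = 0f to 7 bytes: K' = 0f 00 00 00 00 00 00.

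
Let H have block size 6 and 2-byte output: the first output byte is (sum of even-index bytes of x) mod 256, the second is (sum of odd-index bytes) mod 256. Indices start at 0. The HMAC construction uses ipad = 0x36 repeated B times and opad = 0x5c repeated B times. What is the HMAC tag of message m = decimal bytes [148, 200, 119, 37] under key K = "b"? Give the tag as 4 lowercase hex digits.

c1a3

Key "b" = 62 is 1 byte ≤ B = 6; zero-pad to 6 bytes: K' = 62 00 00 00 00 00.
K' ⊕ ipad = 54 36 36 36 36 36.  K' ⊕ opad = 3e 5c 5c 5c 5c 5c.
Inner input = (K'⊕ipad) ∥ m = 54 36 36 36 36 36 ∥ 94 c8 77 25.
Inner hash: even-index sum = 459 mod 256 = 203; odd-index sum = 399 mod 256 = 143 → cb 8f.
Outer input = (K'⊕opad) ∥ inner = 3e 5c 5c 5c 5c 5c ∥ cb 8f.
Outer hash (tag): even-index sum = 449 mod 256 = 193; odd-index sum = 419 mod 256 = 163 → c1 a3.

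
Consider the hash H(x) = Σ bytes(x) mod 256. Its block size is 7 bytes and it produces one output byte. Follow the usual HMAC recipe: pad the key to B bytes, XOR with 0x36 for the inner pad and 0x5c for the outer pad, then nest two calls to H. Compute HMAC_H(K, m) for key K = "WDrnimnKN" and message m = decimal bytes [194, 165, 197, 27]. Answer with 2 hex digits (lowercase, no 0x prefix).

25

Key "WDrnimnKN" = 57 44 72 6e 69 6d 6e 4b 4e is 9 bytes > B = 7, so hash it first: H(key) = 58, then zero-pad to 7 bytes: K' = 58 00 00 00 00 00 00.
K' ⊕ ipad = 6e 36 36 36 36 36 36.  K' ⊕ opad = 04 5c 5c 5c 5c 5c 5c.
Inner input = (K'⊕ipad) ∥ m = 6e 36 36 36 36 36 36 ∥ c2 a5 c5 1b.
Inner hash: sum = 110+54+54+54+54+54+54+194+165+197+27 = 1017; mod 256 = 249 → f9.
Outer input = (K'⊕opad) ∥ inner = 04 5c 5c 5c 5c 5c 5c ∥ f9.
Outer hash (tag): sum = 4+92+92+92+92+92+92+249 = 805; mod 256 = 37 → 25.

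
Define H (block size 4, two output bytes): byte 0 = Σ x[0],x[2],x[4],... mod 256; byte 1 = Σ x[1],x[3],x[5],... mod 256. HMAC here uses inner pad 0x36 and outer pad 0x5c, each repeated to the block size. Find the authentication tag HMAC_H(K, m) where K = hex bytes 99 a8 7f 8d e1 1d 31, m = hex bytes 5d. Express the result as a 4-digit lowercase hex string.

8104

Key hex bytes 99 a8 7f 8d e1 1d 31 is 7 bytes > B = 4, so hash it first: H(key) = 2a 52, then zero-pad to 4 bytes: K' = 2a 52 00 00.
K' ⊕ ipad = 1c 64 36 36.  K' ⊕ opad = 76 0e 5c 5c.
Inner input = (K'⊕ipad) ∥ m = 1c 64 36 36 ∥ 5d.
Inner hash: even-index sum = 175 mod 256 = 175; odd-index sum = 154 mod 256 = 154 → af 9a.
Outer input = (K'⊕opad) ∥ inner = 76 0e 5c 5c ∥ af 9a.
Outer hash (tag): even-index sum = 385 mod 256 = 129; odd-index sum = 260 mod 256 = 4 → 81 04.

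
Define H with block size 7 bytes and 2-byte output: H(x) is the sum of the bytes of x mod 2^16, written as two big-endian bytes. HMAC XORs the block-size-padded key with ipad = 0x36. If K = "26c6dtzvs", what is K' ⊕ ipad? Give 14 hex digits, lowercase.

Key "26c6dtzvs" = 32 36 63 36 64 74 7a 76 73 is 9 bytes > B = 7, so hash it first: H(key) = 03 3c, then zero-pad to 7 bytes: K' = 03 3c 00 00 00 00 00.
XOR each byte with 0x36: 03⊕36=35, 3c⊕36=0a, 00⊕36=36, 00⊕36=36, 00⊕36=36, 00⊕36=36, 00⊕36=36.

350a3636363636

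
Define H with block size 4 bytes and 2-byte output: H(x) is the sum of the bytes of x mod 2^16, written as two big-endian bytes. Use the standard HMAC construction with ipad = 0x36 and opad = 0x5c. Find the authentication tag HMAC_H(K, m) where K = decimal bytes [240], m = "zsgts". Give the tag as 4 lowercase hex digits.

0266

Key decimal bytes [240] = f0 is 1 byte ≤ B = 4; zero-pad to 4 bytes: K' = f0 00 00 00.
K' ⊕ ipad = c6 36 36 36.  K' ⊕ opad = ac 5c 5c 5c.
Inner input = (K'⊕ipad) ∥ m = c6 36 36 36 ∥ 7a 73 67 74 73.
Inner hash: sum = 198+54+54+54+122+115+103+116+115 = 931 → 03 a3.
Outer input = (K'⊕opad) ∥ inner = ac 5c 5c 5c ∥ 03 a3.
Outer hash (tag): sum = 172+92+92+92+3+163 = 614 → 02 66.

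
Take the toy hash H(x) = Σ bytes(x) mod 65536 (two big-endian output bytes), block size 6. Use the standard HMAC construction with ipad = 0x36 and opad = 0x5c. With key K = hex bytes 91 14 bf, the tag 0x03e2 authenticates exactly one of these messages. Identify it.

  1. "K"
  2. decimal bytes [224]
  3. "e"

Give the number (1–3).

Key hex bytes 91 14 bf is 3 bytes ≤ B = 6; zero-pad to 6 bytes: K' = 91 14 bf 00 00 00.
K' ⊕ ipad = a7 22 89 36 36 36; K' ⊕ opad = cd 48 e3 5c 5c 5c.
m1: inner = H(a7 22 89 36 36 36 4b) = 02 3f; tag = H(cd 48 e3 5c 5c 5c 02 3f) = 034d
m2: inner = H(a7 22 89 36 36 36 e0) = 02 d4; tag = H(cd 48 e3 5c 5c 5c 02 d4) = 03e2 ← matches
m3: inner = H(a7 22 89 36 36 36 65) = 02 59; tag = H(cd 48 e3 5c 5c 5c 02 59) = 0367

2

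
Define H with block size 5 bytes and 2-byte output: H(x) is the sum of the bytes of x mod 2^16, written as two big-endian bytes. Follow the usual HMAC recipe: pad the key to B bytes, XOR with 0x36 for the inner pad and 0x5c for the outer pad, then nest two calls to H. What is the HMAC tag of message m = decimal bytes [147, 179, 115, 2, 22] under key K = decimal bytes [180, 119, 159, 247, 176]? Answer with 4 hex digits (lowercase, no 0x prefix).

03f5

Key decimal bytes [180, 119, 159, 247, 176] = b4 77 9f f7 b0 is exactly B = 5 bytes: K' = b4 77 9f f7 b0.
K' ⊕ ipad = 82 41 a9 c1 86.  K' ⊕ opad = e8 2b c3 ab ec.
Inner input = (K'⊕ipad) ∥ m = 82 41 a9 c1 86 ∥ 93 b3 73 02 16.
Inner hash: sum = 130+65+169+193+134+147+179+115+2+22 = 1156 → 04 84.
Outer input = (K'⊕opad) ∥ inner = e8 2b c3 ab ec ∥ 04 84.
Outer hash (tag): sum = 232+43+195+171+236+4+132 = 1013 → 03 f5.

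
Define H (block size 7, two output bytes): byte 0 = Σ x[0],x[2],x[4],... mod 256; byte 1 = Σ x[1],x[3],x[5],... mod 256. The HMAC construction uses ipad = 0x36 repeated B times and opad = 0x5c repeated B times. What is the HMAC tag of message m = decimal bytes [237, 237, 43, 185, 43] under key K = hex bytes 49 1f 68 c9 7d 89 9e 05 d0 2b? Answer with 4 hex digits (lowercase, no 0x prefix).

Key hex bytes 49 1f 68 c9 7d 89 9e 05 d0 2b is 10 bytes > B = 7, so hash it first: H(key) = 9c a1, then zero-pad to 7 bytes: K' = 9c a1 00 00 00 00 00.
K' ⊕ ipad = aa 97 36 36 36 36 36.  K' ⊕ opad = c0 fd 5c 5c 5c 5c 5c.
Inner input = (K'⊕ipad) ∥ m = aa 97 36 36 36 36 36 ∥ ed ed 2b b9 2b.
Inner hash: even-index sum = 754 mod 256 = 242; odd-index sum = 582 mod 256 = 70 → f2 46.
Outer input = (K'⊕opad) ∥ inner = c0 fd 5c 5c 5c 5c 5c ∥ f2 46.
Outer hash (tag): even-index sum = 538 mod 256 = 26; odd-index sum = 679 mod 256 = 167 → 1a a7.

1aa7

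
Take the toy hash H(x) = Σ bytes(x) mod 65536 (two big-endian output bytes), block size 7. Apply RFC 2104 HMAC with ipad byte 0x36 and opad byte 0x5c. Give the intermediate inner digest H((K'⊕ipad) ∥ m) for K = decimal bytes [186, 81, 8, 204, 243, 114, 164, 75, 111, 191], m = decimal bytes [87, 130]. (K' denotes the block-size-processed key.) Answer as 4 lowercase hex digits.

0271

Key decimal bytes [186, 81, 8, 204, 243, 114, 164, 75, 111, 191] = ba 51 08 cc f3 72 a4 4b 6f bf is 10 bytes > B = 7, so hash it first: H(key) = 05 61, then zero-pad to 7 bytes: K' = 05 61 00 00 00 00 00.
K' ⊕ ipad = 33 57 36 36 36 36 36.
Inner input = 33 57 36 36 36 36 36 ∥ 57 82.
Inner hash: sum = 51+87+54+54+54+54+54+87+130 = 625 → 02 71.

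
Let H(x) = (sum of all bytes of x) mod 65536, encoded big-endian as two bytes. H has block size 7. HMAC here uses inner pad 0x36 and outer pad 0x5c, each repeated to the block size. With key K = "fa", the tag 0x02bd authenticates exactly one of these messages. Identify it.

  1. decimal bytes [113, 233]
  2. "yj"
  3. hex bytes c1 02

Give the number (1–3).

Key "fa" = 66 61 is 2 bytes ≤ B = 7; zero-pad to 7 bytes: K' = 66 61 00 00 00 00 00.
K' ⊕ ipad = 50 57 36 36 36 36 36; K' ⊕ opad = 3a 3d 5c 5c 5c 5c 5c.
m1: inner = H(50 57 36 36 36 36 36 71 e9) = 03 0f; tag = H(3a 3d 5c 5c 5c 5c 5c 03 0f) = 0255
m2: inner = H(50 57 36 36 36 36 36 79 6a) = 02 98; tag = H(3a 3d 5c 5c 5c 5c 5c 02 98) = 02dd
m3: inner = H(50 57 36 36 36 36 36 c1 02) = 02 78; tag = H(3a 3d 5c 5c 5c 5c 5c 02 78) = 02bd ← matches

3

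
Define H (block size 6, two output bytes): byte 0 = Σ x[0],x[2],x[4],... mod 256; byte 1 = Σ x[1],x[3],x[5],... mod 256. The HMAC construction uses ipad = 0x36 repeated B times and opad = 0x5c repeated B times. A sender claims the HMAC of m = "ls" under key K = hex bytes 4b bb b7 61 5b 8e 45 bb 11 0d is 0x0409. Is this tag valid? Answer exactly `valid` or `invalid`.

Key hex bytes 4b bb b7 61 5b 8e 45 bb 11 0d is 10 bytes > B = 6, so hash it first: H(key) = b3 72, then zero-pad to 6 bytes: K' = b3 72 00 00 00 00.
K' ⊕ ipad = 85 44 36 36 36 36; K' ⊕ opad = ef 2e 5c 5c 5c 5c.
Inner hash: even-index sum = 349 mod 256 = 93; odd-index sum = 291 mod 256 = 35 → 5d 23.
Outer hash (recomputed tag): even-index sum = 516 mod 256 = 4; odd-index sum = 265 mod 256 = 9 → 04 09.
Recomputed tag = 0409; claimed = 0409 → match.

valid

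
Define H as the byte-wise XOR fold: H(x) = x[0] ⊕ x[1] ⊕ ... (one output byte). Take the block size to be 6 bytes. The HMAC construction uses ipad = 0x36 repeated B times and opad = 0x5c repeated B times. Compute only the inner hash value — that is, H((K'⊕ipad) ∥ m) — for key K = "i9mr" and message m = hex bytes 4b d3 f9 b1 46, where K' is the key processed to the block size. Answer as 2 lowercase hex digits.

Key "i9mr" = 69 39 6d 72 is 4 bytes ≤ B = 6; zero-pad to 6 bytes: K' = 69 39 6d 72 00 00.
K' ⊕ ipad = 5f 0f 5b 44 36 36.
Inner input = 5f 0f 5b 44 36 36 ∥ 4b d3 f9 b1 46.
Inner hash: XOR 5f⊕0f⊕5b⊕44⊕36⊕36⊕4b⊕d3⊕f9⊕b1⊕46 = d9.

d9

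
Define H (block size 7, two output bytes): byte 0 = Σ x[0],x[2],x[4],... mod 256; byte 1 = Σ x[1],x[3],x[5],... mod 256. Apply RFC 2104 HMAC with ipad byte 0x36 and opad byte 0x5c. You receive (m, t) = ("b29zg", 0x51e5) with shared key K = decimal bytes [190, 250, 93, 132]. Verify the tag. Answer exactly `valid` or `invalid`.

Key decimal bytes [190, 250, 93, 132] = be fa 5d 84 is 4 bytes ≤ B = 7; zero-pad to 7 bytes: K' = be fa 5d 84 00 00 00.
K' ⊕ ipad = 88 cc 6b b2 36 36 36; K' ⊕ opad = e2 a6 01 d8 5c 5c 5c.
Inner hash: even-index sum = 523 mod 256 = 11; odd-index sum = 694 mod 256 = 182 → 0b b6.
Outer hash (recomputed tag): even-index sum = 593 mod 256 = 81; odd-index sum = 485 mod 256 = 229 → 51 e5.
Recomputed tag = 51e5; claimed = 51e5 → match.

valid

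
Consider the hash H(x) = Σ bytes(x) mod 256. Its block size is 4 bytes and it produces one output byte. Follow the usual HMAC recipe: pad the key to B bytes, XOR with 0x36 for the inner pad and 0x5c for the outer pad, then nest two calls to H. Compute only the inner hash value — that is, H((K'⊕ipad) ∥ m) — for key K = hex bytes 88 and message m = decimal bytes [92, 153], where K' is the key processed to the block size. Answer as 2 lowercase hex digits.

55

Key hex bytes 88 is 1 byte ≤ B = 4; zero-pad to 4 bytes: K' = 88 00 00 00.
K' ⊕ ipad = be 36 36 36.
Inner input = be 36 36 36 ∥ 5c 99.
Inner hash: sum = 190+54+54+54+92+153 = 597; mod 256 = 85 → 55.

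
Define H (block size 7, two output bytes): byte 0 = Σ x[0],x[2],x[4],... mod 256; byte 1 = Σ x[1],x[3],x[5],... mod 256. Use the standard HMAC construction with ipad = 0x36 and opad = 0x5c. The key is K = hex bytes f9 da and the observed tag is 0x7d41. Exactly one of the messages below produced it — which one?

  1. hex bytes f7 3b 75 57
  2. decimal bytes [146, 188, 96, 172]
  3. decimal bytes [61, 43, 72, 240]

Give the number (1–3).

1

Key hex bytes f9 da is 2 bytes ≤ B = 7; zero-pad to 7 bytes: K' = f9 da 00 00 00 00 00.
K' ⊕ ipad = cf ec 36 36 36 36 36; K' ⊕ opad = a5 86 5c 5c 5c 5c 5c.
m1: inner = H(cf ec 36 36 36 36 36 f7 3b 75 57) = 03 c4; tag = H(a5 86 5c 5c 5c 5c 5c 03 c4) = 7d41 ← matches
m2: inner = H(cf ec 36 36 36 36 36 92 bc 60 ac) = d9 4a; tag = H(a5 86 5c 5c 5c 5c 5c d9 4a) = 0317
m3: inner = H(cf ec 36 36 36 36 36 3d 2b 48 f0) = 8c dd; tag = H(a5 86 5c 5c 5c 5c 5c 8c dd) = 96ca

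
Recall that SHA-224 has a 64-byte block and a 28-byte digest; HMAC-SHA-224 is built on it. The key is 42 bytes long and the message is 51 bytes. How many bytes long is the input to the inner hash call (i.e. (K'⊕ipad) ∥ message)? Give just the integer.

115

Key is 42 ≤ 64 bytes, zero-padded: |K'| = 64.
Inner input = (K'⊕ipad) ∥ m → 64 + 51 = 115 bytes.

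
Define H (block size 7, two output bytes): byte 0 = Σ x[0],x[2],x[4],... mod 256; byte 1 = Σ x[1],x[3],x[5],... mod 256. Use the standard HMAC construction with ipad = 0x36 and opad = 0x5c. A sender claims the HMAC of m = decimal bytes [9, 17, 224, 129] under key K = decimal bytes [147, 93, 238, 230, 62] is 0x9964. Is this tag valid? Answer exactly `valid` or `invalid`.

valid

Key decimal bytes [147, 93, 238, 230, 62] = 93 5d ee e6 3e is 5 bytes ≤ B = 7; zero-pad to 7 bytes: K' = 93 5d ee e6 3e 00 00.
K' ⊕ ipad = a5 6b d8 d0 08 36 36; K' ⊕ opad = cf 01 b2 ba 62 5c 5c.
Inner hash: even-index sum = 589 mod 256 = 77; odd-index sum = 602 mod 256 = 90 → 4d 5a.
Outer hash (recomputed tag): even-index sum = 665 mod 256 = 153; odd-index sum = 356 mod 256 = 100 → 99 64.
Recomputed tag = 9964; claimed = 9964 → match.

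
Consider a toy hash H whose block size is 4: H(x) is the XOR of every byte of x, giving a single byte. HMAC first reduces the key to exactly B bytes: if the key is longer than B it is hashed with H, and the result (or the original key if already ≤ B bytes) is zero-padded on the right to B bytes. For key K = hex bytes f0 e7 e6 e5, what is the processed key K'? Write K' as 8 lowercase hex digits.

Key hex bytes f0 e7 e6 e5 is exactly B = 4 bytes: K' = f0 e7 e6 e5.

f0e7e6e5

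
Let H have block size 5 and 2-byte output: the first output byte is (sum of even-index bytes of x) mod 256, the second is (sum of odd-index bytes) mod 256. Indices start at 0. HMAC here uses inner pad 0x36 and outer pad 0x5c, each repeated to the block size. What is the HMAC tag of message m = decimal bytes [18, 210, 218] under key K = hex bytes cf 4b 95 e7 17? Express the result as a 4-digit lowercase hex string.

Key hex bytes cf 4b 95 e7 17 is exactly B = 5 bytes: K' = cf 4b 95 e7 17.
K' ⊕ ipad = f9 7d a3 d1 21.  K' ⊕ opad = 93 17 c9 bb 4b.
Inner input = (K'⊕ipad) ∥ m = f9 7d a3 d1 21 ∥ 12 d2 da.
Inner hash: even-index sum = 655 mod 256 = 143; odd-index sum = 570 mod 256 = 58 → 8f 3a.
Outer input = (K'⊕opad) ∥ inner = 93 17 c9 bb 4b ∥ 8f 3a.
Outer hash (tag): even-index sum = 481 mod 256 = 225; odd-index sum = 353 mod 256 = 97 → e1 61.

e161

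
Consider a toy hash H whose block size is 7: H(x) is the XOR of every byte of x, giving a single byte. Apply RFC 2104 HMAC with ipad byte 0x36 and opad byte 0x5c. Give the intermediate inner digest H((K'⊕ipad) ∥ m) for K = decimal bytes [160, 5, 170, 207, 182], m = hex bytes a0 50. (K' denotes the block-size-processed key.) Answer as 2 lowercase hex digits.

b0

Key decimal bytes [160, 5, 170, 207, 182] = a0 05 aa cf b6 is 5 bytes ≤ B = 7; zero-pad to 7 bytes: K' = a0 05 aa cf b6 00 00.
K' ⊕ ipad = 96 33 9c f9 80 36 36.
Inner input = 96 33 9c f9 80 36 36 ∥ a0 50.
Inner hash: XOR 96⊕33⊕9c⊕f9⊕80⊕36⊕36⊕a0⊕50 = b0.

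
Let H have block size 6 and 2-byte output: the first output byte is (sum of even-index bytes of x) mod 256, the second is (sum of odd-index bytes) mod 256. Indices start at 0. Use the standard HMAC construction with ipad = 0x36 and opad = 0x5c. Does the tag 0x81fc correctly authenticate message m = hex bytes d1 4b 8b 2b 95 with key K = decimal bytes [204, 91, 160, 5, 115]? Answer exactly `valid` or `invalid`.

invalid

Key decimal bytes [204, 91, 160, 5, 115] = cc 5b a0 05 73 is 5 bytes ≤ B = 6; zero-pad to 6 bytes: K' = cc 5b a0 05 73 00.
K' ⊕ ipad = fa 6d 96 33 45 36; K' ⊕ opad = 90 07 fc 59 2f 5c.
Inner hash: even-index sum = 966 mod 256 = 198; odd-index sum = 332 mod 256 = 76 → c6 4c.
Outer hash (recomputed tag): even-index sum = 641 mod 256 = 129; odd-index sum = 264 mod 256 = 8 → 81 08.
Recomputed tag = 8108; claimed = 81fc → mismatch.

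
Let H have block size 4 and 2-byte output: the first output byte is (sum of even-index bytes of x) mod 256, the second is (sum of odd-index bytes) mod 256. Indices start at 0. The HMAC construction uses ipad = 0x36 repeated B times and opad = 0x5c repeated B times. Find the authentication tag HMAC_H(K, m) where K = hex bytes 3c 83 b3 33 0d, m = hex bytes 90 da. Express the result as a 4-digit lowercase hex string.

8cd6

Key hex bytes 3c 83 b3 33 0d is 5 bytes > B = 4, so hash it first: H(key) = fc b6, then zero-pad to 4 bytes: K' = fc b6 00 00.
K' ⊕ ipad = ca 80 36 36.  K' ⊕ opad = a0 ea 5c 5c.
Inner input = (K'⊕ipad) ∥ m = ca 80 36 36 ∥ 90 da.
Inner hash: even-index sum = 400 mod 256 = 144; odd-index sum = 400 mod 256 = 144 → 90 90.
Outer input = (K'⊕opad) ∥ inner = a0 ea 5c 5c ∥ 90 90.
Outer hash (tag): even-index sum = 396 mod 256 = 140; odd-index sum = 470 mod 256 = 214 → 8c d6.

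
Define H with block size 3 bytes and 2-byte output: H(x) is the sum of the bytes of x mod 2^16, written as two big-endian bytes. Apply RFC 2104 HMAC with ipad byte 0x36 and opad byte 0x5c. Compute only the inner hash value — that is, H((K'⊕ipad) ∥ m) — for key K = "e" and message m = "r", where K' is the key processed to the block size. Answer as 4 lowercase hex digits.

Key "e" = 65 is 1 byte ≤ B = 3; zero-pad to 3 bytes: K' = 65 00 00.
K' ⊕ ipad = 53 36 36.
Inner input = 53 36 36 ∥ 72.
Inner hash: sum = 83+54+54+114 = 305 → 01 31.

0131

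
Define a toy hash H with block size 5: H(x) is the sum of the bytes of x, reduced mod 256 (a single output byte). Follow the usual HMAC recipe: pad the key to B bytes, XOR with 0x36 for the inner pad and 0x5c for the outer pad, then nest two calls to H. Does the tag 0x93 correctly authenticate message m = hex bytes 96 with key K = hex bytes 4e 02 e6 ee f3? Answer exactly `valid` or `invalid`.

Key hex bytes 4e 02 e6 ee f3 is exactly B = 5 bytes: K' = 4e 02 e6 ee f3.
K' ⊕ ipad = 78 34 d0 d8 c5; K' ⊕ opad = 12 5e ba b2 af.
Inner hash: sum = 120+52+208+216+197+150 = 943; mod 256 = 175 → af.
Outer hash (recomputed tag): sum = 18+94+186+178+175+175 = 826; mod 256 = 58 → 3a.
Recomputed tag = 3a; claimed = 93 → mismatch.

invalid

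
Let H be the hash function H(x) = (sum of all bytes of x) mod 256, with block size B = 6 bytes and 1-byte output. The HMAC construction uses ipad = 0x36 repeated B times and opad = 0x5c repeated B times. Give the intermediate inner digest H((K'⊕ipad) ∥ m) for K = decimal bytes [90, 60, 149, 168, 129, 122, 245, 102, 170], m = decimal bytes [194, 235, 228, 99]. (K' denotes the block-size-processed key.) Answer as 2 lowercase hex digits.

e7

Key decimal bytes [90, 60, 149, 168, 129, 122, 245, 102, 170] = 5a 3c 95 a8 81 7a f5 66 aa is 9 bytes > B = 6, so hash it first: H(key) = d3, then zero-pad to 6 bytes: K' = d3 00 00 00 00 00.
K' ⊕ ipad = e5 36 36 36 36 36.
Inner input = e5 36 36 36 36 36 ∥ c2 eb e4 63.
Inner hash: sum = 229+54+54+54+54+54+194+235+228+99 = 1255; mod 256 = 231 → e7.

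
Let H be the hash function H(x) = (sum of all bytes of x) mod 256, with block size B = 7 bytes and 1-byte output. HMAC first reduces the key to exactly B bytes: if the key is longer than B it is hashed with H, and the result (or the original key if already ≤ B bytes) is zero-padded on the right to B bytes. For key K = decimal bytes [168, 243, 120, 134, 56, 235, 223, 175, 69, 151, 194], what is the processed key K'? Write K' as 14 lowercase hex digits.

e8000000000000

|K| = 11 > B = 7, so first hash the key.
H(K): sum = 168+243+120+134+56+235+223+175+69+151+194 = 1768; mod 256 = 232 → e8.
Zero-pad H(K) = e8 to 7 bytes: K' = e8 00 00 00 00 00 00.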